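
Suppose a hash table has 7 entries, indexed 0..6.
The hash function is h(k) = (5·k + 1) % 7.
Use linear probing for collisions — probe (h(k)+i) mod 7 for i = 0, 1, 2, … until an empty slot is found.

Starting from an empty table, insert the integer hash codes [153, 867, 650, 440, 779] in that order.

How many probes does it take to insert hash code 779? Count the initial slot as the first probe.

4

153: h=3 -> slot 3
867: h=3, probe 3,4 -> slot 4
650: h=3, probe 3,4,5 -> slot 5
440: h=3, probe 3,4,5,6 -> slot 6
779: h=4, probe 4,5,6,0 -> slot 0
Table: [779, -, -, 153, 867, 650, 440]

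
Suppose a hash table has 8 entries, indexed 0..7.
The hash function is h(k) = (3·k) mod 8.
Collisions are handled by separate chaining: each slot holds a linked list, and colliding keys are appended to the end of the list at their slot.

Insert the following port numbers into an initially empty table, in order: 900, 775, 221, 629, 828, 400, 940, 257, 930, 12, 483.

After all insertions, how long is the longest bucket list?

4

Insert 900: h=4, bucket 4 empty -> new chain.
Insert 775: h=5, bucket 5 empty -> new chain.
Insert 221: h=7, bucket 7 empty -> new chain.
Insert 629: h=7, bucket 7 nonempty -> append to chain.
Insert 828: h=4, bucket 4 nonempty -> append to chain.
Insert 400: h=0, bucket 0 empty -> new chain.
Insert 940: h=4, bucket 4 nonempty -> append to chain.
Insert 257: h=3, bucket 3 empty -> new chain.
Insert 930: h=6, bucket 6 empty -> new chain.
Insert 12: h=4, bucket 4 nonempty -> append to chain.
Insert 483: h=1, bucket 1 empty -> new chain.
Final buckets:
0: 400
1: 483
2: ∅
3: 257
4: 900 -> 828 -> 940 -> 12
5: 775
6: 930
7: 221 -> 629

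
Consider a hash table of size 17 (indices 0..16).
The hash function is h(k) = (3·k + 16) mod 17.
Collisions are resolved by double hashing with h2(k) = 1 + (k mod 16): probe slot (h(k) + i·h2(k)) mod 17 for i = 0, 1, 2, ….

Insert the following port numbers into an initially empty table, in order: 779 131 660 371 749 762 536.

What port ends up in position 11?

371

779 hashes to 7; slot 7 is free => place at 7.
131 hashes to 1; slot 1 is free => place at 1.
660 hashes to 7, h2=5; 7 taken => place at 12.
371 hashes to 7, h2=4; 7 taken => place at 11.
749 hashes to 2; slot 2 is free => place at 2.
762 hashes to 7, h2=11; 7,1,12 taken => place at 6.
536 hashes to 9; slot 9 is free => place at 9.
Table: [∅, 131, 749, ∅, ∅, ∅, 762, 779, ∅, 536, ∅, 371, 660, ∅, ∅, ∅, ∅]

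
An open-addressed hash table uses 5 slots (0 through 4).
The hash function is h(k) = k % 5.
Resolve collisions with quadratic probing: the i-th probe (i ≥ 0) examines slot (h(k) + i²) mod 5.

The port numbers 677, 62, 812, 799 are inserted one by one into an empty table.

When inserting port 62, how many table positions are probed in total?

677: h=2 → slot 2
62: h=2, probe 2,3 → slot 3
812: h=2, probe 2,3,1 → slot 1
799: h=4 → slot 4
Table: [∅, 812, 677, 62, 799]

2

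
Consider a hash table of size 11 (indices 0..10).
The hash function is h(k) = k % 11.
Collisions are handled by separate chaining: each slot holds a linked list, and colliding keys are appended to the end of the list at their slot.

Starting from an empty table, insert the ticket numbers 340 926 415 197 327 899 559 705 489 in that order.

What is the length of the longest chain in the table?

3

340 -> bucket 10
926 -> bucket 2
415 -> bucket 8
197 -> bucket 10 (collision)
327 -> bucket 8 (collision)
899 -> bucket 8 (collision)
559 -> bucket 9
705 -> bucket 1
489 -> bucket 5
Final buckets:
0: .
1: 705
2: 926
3: .
4: .
5: 489
6: .
7: .
8: 415 -> 327 -> 899
9: 559
10: 340 -> 197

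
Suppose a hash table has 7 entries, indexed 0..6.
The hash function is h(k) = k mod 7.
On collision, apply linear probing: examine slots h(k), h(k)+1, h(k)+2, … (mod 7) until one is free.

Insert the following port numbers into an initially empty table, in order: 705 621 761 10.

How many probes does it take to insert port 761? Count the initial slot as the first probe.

3

705 hashes to 5; slot 5 is free → place at 5.
621 hashes to 5; 5 taken → place at 6.
761 hashes to 5; 5,6 taken → place at 0.
10 hashes to 3; slot 3 is free → place at 3.
Table: [761, —, —, 10, —, 705, 621]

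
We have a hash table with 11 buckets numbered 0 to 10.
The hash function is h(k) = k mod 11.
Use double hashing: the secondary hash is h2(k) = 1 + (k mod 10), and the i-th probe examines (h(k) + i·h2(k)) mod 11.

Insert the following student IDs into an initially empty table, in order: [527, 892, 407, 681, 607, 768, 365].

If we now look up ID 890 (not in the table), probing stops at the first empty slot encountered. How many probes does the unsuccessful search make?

527 hashes to 10; slot 10 is free => place at 10.
892 hashes to 1; slot 1 is free => place at 1.
407 hashes to 0; slot 0 is free => place at 0.
681 hashes to 10, h2=2; 10,1 taken => place at 3.
607 hashes to 2; slot 2 is free => place at 2.
768 hashes to 9; slot 9 is free => place at 9.
365 hashes to 2, h2=6; 2 taken => place at 8.
Table: [407, 892, 607, 681, —, —, —, —, 365, 768, 527]
Lookup 890: h=10, h2=1, probe 10,0,1,2,3,4 → slot 4 empty, not found.

6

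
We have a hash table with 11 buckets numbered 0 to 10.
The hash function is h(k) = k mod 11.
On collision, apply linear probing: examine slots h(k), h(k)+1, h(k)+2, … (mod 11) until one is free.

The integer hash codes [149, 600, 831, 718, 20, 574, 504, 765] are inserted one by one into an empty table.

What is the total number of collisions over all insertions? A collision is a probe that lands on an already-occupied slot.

Insert 149: h=6, slot 6 empty -> index 6.
Insert 600: h=6, slot 6 occupied -> index 7.
Insert 831: h=6, slots 6,7 occupied -> index 8.
Insert 718: h=3, slot 3 empty -> index 3.
Insert 20: h=9, slot 9 empty -> index 9.
Insert 574: h=2, slot 2 empty -> index 2.
Insert 504: h=9, slot 9 occupied -> index 10.
Insert 765: h=6, slots 6,7,8,9,10 occupied -> index 0.
Table: [765, _, 574, 718, _, _, 149, 600, 831, 20, 504]

9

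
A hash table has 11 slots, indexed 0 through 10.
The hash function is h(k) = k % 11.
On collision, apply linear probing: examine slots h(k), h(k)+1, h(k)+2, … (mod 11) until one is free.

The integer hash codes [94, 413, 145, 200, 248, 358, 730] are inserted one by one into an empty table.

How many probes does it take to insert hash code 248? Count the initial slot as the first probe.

94: h=6 => slot 6
413: h=6, probe 6,7 => slot 7
145: h=2 => slot 2
200: h=2, probe 2,3 => slot 3
248: h=6, probe 6,7,8 => slot 8
358: h=6, probe 6,7,8,9 => slot 9
730: h=4 => slot 4
Table: [—, —, 145, 200, 730, —, 94, 413, 248, 358, —]

3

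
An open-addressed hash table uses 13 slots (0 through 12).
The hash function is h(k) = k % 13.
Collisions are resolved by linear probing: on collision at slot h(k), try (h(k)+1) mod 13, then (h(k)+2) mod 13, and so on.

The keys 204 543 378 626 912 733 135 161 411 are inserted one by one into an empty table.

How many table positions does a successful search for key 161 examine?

3

204: h=9 -> slot 9
543: h=10 -> slot 10
378: h=1 -> slot 1
626: h=2 -> slot 2
912: h=2, probe 2,3 -> slot 3
733: h=5 -> slot 5
135: h=5, probe 5,6 -> slot 6
161: h=5, probe 5,6,7 -> slot 7
411: h=8 -> slot 8
Table: [—, 378, 626, 912, —, 733, 135, 161, 411, 204, 543, —, —]
Lookup 161: h=5, probe 5,6,7 → found at 7.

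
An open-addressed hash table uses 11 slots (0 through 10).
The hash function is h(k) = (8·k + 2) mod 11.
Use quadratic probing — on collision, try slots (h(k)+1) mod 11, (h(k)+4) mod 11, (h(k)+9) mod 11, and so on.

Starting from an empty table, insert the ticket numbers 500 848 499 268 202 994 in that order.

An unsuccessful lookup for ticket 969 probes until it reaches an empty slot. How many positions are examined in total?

2

500 hashes to 9; slot 9 is free => place at 9.
848 hashes to 10; slot 10 is free => place at 10.
499 hashes to 1; slot 1 is free => place at 1.
268 hashes to 1; 1 taken => place at 2.
202 hashes to 1; 1,2 taken => place at 5.
994 hashes to 1; 1,2,5,10 taken => place at 6.
Table: [∅, 499, 268, ∅, ∅, 202, 994, ∅, ∅, 500, 848]
Lookup 969: h=10, probe 10,0 → slot 0 empty, not found.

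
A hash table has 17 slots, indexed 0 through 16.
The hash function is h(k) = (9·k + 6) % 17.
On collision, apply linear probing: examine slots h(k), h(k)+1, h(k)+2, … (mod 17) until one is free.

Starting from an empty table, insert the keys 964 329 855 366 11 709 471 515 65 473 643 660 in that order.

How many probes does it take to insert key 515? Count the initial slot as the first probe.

964: h=12 => slot 12
329: h=9 => slot 9
855: h=0 => slot 0
366: h=2 => slot 2
11: h=3 => slot 3
709: h=12, probe 12,13 => slot 13
471: h=12, probe 12,13,14 => slot 14
515: h=0, probe 0,1 => slot 1
65: h=13, probe 13,14,15 => slot 15
473: h=13, probe 13,14,15,16 => slot 16
643: h=13, probe 13,14,15,16,0,1,2,3,4 => slot 4
660: h=13, probe 13,14,15,16,0,1,2,3,4,5 => slot 5
Table: [855, 515, 366, 11, 643, 660, —, —, —, 329, —, —, 964, 709, 471, 65, 473]

2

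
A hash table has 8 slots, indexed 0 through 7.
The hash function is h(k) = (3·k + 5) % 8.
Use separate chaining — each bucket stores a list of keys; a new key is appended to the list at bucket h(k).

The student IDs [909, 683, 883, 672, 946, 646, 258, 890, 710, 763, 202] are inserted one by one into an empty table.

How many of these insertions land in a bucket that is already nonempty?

6

Insert 909: h=4, bucket 4 empty → new chain.
Insert 683: h=6, bucket 6 empty → new chain.
Insert 883: h=6, bucket 6 nonempty → append to chain.
Insert 672: h=5, bucket 5 empty → new chain.
Insert 946: h=3, bucket 3 empty → new chain.
Insert 646: h=7, bucket 7 empty → new chain.
Insert 258: h=3, bucket 3 nonempty → append to chain.
Insert 890: h=3, bucket 3 nonempty → append to chain.
Insert 710: h=7, bucket 7 nonempty → append to chain.
Insert 763: h=6, bucket 6 nonempty → append to chain.
Insert 202: h=3, bucket 3 nonempty → append to chain.
Final buckets:
0: -
1: -
2: -
3: 946 -> 258 -> 890 -> 202
4: 909
5: 672
6: 683 -> 883 -> 763
7: 646 -> 710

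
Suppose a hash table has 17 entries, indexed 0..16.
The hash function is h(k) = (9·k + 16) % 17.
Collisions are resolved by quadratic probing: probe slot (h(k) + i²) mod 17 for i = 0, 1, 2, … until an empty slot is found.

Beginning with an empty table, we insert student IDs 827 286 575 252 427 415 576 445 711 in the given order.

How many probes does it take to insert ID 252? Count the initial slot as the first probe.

3

827: h=13 → slot 13
286: h=6 → slot 6
575: h=6, probe 6,7 → slot 7
252: h=6, probe 6,7,10 → slot 10
427: h=0 → slot 0
415: h=11 → slot 11
576: h=15 → slot 15
445: h=9 → slot 9
711: h=6, probe 6,7,10,15,5 → slot 5
Table: [427, ., ., ., ., 711, 286, 575, ., 445, 252, 415, ., 827, ., 576, .]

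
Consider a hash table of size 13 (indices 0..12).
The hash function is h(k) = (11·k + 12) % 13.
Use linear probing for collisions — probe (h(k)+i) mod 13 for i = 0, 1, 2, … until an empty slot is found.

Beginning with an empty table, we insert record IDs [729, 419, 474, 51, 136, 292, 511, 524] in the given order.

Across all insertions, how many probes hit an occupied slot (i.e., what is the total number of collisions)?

Insert 729: h=10, slot 10 empty → index 10.
Insert 419: h=6, slot 6 empty → index 6.
Insert 474: h=0, slot 0 empty → index 0.
Insert 51: h=1, slot 1 empty → index 1.
Insert 136: h=0, slots 0,1 occupied → index 2.
Insert 292: h=0, slots 0,1,2 occupied → index 3.
Insert 511: h=4, slot 4 empty → index 4.
Insert 524: h=4, slot 4 occupied → index 5.
Table: [474, 51, 136, 292, 511, 524, 419, ∅, ∅, ∅, 729, ∅, ∅]

6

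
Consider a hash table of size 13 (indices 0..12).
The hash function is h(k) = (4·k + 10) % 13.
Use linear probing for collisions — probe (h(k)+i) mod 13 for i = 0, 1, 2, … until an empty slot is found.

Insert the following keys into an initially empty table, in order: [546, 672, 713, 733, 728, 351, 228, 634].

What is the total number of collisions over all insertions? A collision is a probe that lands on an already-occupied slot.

546: h=10 → slot 10
672: h=7 → slot 7
713: h=2 → slot 2
733: h=4 → slot 4
728: h=10, probe 10,11 → slot 11
351: h=10, probe 10,11,12 → slot 12
228: h=12, probe 12,0 → slot 0
634: h=11, probe 11,12,0,1 → slot 1
Table: [228, 634, 713, ., 733, ., ., 672, ., ., 546, 728, 351]

7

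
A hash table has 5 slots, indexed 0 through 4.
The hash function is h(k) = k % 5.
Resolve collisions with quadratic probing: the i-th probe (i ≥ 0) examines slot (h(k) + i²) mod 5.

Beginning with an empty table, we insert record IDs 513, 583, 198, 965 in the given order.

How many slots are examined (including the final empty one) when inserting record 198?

513: h=3 → slot 3
583: h=3, probe 3,4 → slot 4
198: h=3, probe 3,4,2 → slot 2
965: h=0 → slot 0
Table: [965, ., 198, 513, 583]

3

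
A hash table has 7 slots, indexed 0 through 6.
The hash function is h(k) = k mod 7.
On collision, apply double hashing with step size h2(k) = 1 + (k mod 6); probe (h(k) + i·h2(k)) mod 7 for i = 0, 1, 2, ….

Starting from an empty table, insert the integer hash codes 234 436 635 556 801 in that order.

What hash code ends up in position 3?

234

234: h=3 → slot 3
436: h=2 → slot 2
635: h=5 → slot 5
556: h=3, h2=5, probe 3,1 → slot 1
801: h=3, h2=4, probe 3,0 → slot 0
Table: [801, 556, 436, 234, ., 635, .]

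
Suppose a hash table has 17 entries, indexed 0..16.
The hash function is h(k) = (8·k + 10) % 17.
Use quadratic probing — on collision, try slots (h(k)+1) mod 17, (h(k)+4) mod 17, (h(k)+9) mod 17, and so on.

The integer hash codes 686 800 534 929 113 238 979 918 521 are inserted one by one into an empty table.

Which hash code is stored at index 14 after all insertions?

686: h=7 → slot 7
800: h=1 → slot 1
534: h=15 → slot 15
929: h=13 → slot 13
113: h=13, probe 13,14 → slot 14
238: h=10 → slot 10
979: h=5 → slot 5
918: h=10, probe 10,11 → slot 11
521: h=13, probe 13,14,0 → slot 0
Table: [521, 800, ∅, ∅, ∅, 979, ∅, 686, ∅, ∅, 238, 918, ∅, 929, 113, 534, ∅]

113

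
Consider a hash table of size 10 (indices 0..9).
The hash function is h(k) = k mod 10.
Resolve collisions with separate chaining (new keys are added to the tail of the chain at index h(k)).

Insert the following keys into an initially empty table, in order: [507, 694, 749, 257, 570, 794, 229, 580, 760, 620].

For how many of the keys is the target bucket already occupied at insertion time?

Insert 507: h=7, bucket 7 empty → new chain.
Insert 694: h=4, bucket 4 empty → new chain.
Insert 749: h=9, bucket 9 empty → new chain.
Insert 257: h=7, bucket 7 nonempty → append to chain.
Insert 570: h=0, bucket 0 empty → new chain.
Insert 794: h=4, bucket 4 nonempty → append to chain.
Insert 229: h=9, bucket 9 nonempty → append to chain.
Insert 580: h=0, bucket 0 nonempty → append to chain.
Insert 760: h=0, bucket 0 nonempty → append to chain.
Insert 620: h=0, bucket 0 nonempty → append to chain.
Final buckets:
0: 570 -> 580 -> 760 -> 620
1: ∅
2: ∅
3: ∅
4: 694 -> 794
5: ∅
6: ∅
7: 507 -> 257
8: ∅
9: 749 -> 229

6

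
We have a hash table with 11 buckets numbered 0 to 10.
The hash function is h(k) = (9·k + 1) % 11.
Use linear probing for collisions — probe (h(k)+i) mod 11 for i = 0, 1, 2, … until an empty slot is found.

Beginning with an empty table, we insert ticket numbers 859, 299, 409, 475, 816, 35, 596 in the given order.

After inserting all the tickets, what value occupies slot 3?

596

859: h=10 → slot 10
299: h=8 → slot 8
409: h=8, probe 8,9 → slot 9
475: h=8, probe 8,9,10,0 → slot 0
816: h=8, probe 8,9,10,0,1 → slot 1
35: h=8, probe 8,9,10,0,1,2 → slot 2
596: h=8, probe 8,9,10,0,1,2,3 → slot 3
Table: [475, 816, 35, 596, ., ., ., ., 299, 409, 859]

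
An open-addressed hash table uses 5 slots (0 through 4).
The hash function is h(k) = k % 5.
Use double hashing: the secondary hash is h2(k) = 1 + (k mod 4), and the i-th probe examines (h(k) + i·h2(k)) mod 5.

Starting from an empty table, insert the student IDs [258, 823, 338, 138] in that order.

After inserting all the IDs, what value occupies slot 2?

823

Insert 258: h=3, slot 3 empty => index 3.
Insert 823: h=3, h2=4, slot 3 occupied => index 2.
Insert 338: h=3, h2=3, slot 3 occupied => index 1.
Insert 138: h=3, h2=3, slots 3,1 occupied => index 4.
Table: [∅, 338, 823, 258, 138]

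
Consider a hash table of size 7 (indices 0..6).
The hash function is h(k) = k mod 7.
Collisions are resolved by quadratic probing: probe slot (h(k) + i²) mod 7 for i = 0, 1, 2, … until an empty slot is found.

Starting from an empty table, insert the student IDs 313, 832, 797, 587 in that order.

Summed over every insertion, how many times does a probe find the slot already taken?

3

313 hashes to 5; slot 5 is free -> place at 5.
832 hashes to 6; slot 6 is free -> place at 6.
797 hashes to 6; 6 taken -> place at 0.
587 hashes to 6; 6,0 taken -> place at 3.
Table: [797, —, —, 587, —, 313, 832]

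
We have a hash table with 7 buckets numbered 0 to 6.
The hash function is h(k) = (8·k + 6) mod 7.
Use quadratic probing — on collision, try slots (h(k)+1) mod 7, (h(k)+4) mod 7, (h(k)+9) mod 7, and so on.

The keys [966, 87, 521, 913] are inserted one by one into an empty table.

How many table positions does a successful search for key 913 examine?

Insert 966: h=6, slot 6 empty => index 6.
Insert 87: h=2, slot 2 empty => index 2.
Insert 521: h=2, slot 2 occupied => index 3.
Insert 913: h=2, slots 2,3,6 occupied => index 4.
Table: [., ., 87, 521, 913, ., 966]
Lookup 913: h=2, probe 2,3,6,4 → found at 4.

4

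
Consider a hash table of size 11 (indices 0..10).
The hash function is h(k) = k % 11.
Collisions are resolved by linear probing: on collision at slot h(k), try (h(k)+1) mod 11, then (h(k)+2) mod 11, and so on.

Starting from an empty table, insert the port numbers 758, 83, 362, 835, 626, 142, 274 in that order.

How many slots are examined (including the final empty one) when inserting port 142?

758: h=10 -> slot 10
83: h=6 -> slot 6
362: h=10, probe 10,0 -> slot 0
835: h=10, probe 10,0,1 -> slot 1
626: h=10, probe 10,0,1,2 -> slot 2
142: h=10, probe 10,0,1,2,3 -> slot 3
274: h=10, probe 10,0,1,2,3,4 -> slot 4
Table: [362, 835, 626, 142, 274, -, 83, -, -, -, 758]

5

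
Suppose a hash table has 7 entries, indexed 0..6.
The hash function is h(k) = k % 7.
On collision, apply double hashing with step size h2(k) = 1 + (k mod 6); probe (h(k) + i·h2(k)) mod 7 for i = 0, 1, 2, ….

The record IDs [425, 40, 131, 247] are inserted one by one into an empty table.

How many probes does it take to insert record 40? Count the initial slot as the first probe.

425 hashes to 5; slot 5 is free => place at 5.
40 hashes to 5, h2=5; 5 taken => place at 3.
131 hashes to 5, h2=6; 5 taken => place at 4.
247 hashes to 2; slot 2 is free => place at 2.
Table: [_, _, 247, 40, 131, 425, _]

2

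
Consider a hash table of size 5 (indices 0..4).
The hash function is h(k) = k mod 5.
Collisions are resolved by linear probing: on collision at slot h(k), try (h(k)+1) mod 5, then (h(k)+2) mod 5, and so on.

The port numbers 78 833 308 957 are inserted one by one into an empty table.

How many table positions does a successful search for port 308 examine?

3

Insert 78: h=3, slot 3 empty -> index 3.
Insert 833: h=3, slot 3 occupied -> index 4.
Insert 308: h=3, slots 3,4 occupied -> index 0.
Insert 957: h=2, slot 2 empty -> index 2.
Table: [308, ∅, 957, 78, 833]
Lookup 308: h=3, probe 3,4,0 → found at 0.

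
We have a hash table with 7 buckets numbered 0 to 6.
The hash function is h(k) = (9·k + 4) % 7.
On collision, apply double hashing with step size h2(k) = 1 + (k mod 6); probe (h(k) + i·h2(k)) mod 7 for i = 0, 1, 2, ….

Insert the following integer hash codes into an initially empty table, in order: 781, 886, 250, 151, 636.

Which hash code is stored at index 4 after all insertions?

Insert 781: h=5, slot 5 empty => index 5.
Insert 886: h=5, h2=5, slot 5 occupied => index 3.
Insert 250: h=0, slot 0 empty => index 0.
Insert 151: h=5, h2=2, slots 5,0 occupied => index 2.
Insert 636: h=2, h2=1, slots 2,3 occupied => index 4.
Table: [250, ., 151, 886, 636, 781, .]

636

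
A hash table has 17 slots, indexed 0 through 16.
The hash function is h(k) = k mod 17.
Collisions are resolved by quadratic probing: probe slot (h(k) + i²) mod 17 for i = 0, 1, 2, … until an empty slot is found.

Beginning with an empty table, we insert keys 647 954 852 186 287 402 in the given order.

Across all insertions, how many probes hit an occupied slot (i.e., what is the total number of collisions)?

Insert 647: h=1, slot 1 empty => index 1.
Insert 954: h=2, slot 2 empty => index 2.
Insert 852: h=2, slot 2 occupied => index 3.
Insert 186: h=16, slot 16 empty => index 16.
Insert 287: h=15, slot 15 empty => index 15.
Insert 402: h=11, slot 11 empty => index 11.
Table: [., 647, 954, 852, ., ., ., ., ., ., ., 402, ., ., ., 287, 186]

1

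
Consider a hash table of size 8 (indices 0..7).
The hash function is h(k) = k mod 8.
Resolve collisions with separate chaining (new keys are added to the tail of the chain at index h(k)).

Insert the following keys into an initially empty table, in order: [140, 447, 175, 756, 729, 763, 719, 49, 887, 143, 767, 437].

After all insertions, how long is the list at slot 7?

Insert 140: h=4, bucket 4 empty -> new chain.
Insert 447: h=7, bucket 7 empty -> new chain.
Insert 175: h=7, bucket 7 nonempty -> append to chain.
Insert 756: h=4, bucket 4 nonempty -> append to chain.
Insert 729: h=1, bucket 1 empty -> new chain.
Insert 763: h=3, bucket 3 empty -> new chain.
Insert 719: h=7, bucket 7 nonempty -> append to chain.
Insert 49: h=1, bucket 1 nonempty -> append to chain.
Insert 887: h=7, bucket 7 nonempty -> append to chain.
Insert 143: h=7, bucket 7 nonempty -> append to chain.
Insert 767: h=7, bucket 7 nonempty -> append to chain.
Insert 437: h=5, bucket 5 empty -> new chain.
Final buckets:
0: —
1: 729 -> 49
2: —
3: 763
4: 140 -> 756
5: 437
6: —
7: 447 -> 175 -> 719 -> 887 -> 143 -> 767

6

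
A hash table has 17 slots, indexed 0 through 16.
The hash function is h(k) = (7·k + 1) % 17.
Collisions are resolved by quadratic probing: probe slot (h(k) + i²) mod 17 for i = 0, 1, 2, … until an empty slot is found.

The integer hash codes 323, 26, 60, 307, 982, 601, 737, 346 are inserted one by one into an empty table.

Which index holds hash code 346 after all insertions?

0

323 hashes to 1; slot 1 is free => place at 1.
26 hashes to 13; slot 13 is free => place at 13.
60 hashes to 13; 13 taken => place at 14.
307 hashes to 8; slot 8 is free => place at 8.
982 hashes to 7; slot 7 is free => place at 7.
601 hashes to 9; slot 9 is free => place at 9.
737 hashes to 9; 9 taken => place at 10.
346 hashes to 9; 9,10,13,1,8 taken => place at 0.
Table: [346, 323, -, -, -, -, -, 982, 307, 601, 737, -, -, 26, 60, -, -]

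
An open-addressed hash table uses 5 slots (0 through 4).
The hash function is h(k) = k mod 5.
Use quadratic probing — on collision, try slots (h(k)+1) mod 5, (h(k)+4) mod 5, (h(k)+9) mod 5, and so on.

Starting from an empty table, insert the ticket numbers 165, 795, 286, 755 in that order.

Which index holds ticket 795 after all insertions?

165: h=0 => slot 0
795: h=0, probe 0,1 => slot 1
286: h=1, probe 1,2 => slot 2
755: h=0, probe 0,1,4 => slot 4
Table: [165, 795, 286, ∅, 755]

1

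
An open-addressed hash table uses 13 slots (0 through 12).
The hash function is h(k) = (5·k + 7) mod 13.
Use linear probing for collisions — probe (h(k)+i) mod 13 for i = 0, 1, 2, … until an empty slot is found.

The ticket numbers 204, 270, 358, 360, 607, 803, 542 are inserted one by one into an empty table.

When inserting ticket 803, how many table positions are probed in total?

Insert 204: h=0, slot 0 empty -> index 0.
Insert 270: h=5, slot 5 empty -> index 5.
Insert 358: h=3, slot 3 empty -> index 3.
Insert 360: h=0, slot 0 occupied -> index 1.
Insert 607: h=0, slots 0,1 occupied -> index 2.
Insert 803: h=5, slot 5 occupied -> index 6.
Insert 542: h=0, slots 0,1,2,3 occupied -> index 4.
Table: [204, 360, 607, 358, 542, 270, 803, -, -, -, -, -, -]

2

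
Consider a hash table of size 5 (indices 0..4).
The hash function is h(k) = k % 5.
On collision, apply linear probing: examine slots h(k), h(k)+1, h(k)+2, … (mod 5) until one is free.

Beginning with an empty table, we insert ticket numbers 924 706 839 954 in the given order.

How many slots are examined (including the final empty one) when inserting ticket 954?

4

Insert 924: h=4, slot 4 empty → index 4.
Insert 706: h=1, slot 1 empty → index 1.
Insert 839: h=4, slot 4 occupied → index 0.
Insert 954: h=4, slots 4,0,1 occupied → index 2.
Table: [839, 706, 954, ∅, 924]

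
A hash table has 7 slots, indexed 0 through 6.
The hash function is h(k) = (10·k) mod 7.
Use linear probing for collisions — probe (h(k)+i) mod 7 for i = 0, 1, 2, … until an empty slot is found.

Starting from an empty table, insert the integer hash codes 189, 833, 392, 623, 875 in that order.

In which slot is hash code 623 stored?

3

189: h=0 => slot 0
833: h=0, probe 0,1 => slot 1
392: h=0, probe 0,1,2 => slot 2
623: h=0, probe 0,1,2,3 => slot 3
875: h=0, probe 0,1,2,3,4 => slot 4
Table: [189, 833, 392, 623, 875, -, -]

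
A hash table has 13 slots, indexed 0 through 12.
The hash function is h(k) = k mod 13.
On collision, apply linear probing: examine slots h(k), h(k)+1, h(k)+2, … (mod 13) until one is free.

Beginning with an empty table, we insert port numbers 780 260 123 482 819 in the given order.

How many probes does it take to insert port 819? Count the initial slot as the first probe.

4

780: h=0 -> slot 0
260: h=0, probe 0,1 -> slot 1
123: h=6 -> slot 6
482: h=1, probe 1,2 -> slot 2
819: h=0, probe 0,1,2,3 -> slot 3
Table: [780, 260, 482, 819, ., ., 123, ., ., ., ., ., .]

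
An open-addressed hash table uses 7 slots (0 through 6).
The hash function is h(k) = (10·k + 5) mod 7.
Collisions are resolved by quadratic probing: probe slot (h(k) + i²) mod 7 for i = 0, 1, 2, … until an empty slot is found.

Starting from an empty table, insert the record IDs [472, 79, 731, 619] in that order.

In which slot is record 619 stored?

2

Insert 472: h=0, slot 0 empty => index 0.
Insert 79: h=4, slot 4 empty => index 4.
Insert 731: h=0, slot 0 occupied => index 1.
Insert 619: h=0, slots 0,1,4 occupied => index 2.
Table: [472, 731, 619, ∅, 79, ∅, ∅]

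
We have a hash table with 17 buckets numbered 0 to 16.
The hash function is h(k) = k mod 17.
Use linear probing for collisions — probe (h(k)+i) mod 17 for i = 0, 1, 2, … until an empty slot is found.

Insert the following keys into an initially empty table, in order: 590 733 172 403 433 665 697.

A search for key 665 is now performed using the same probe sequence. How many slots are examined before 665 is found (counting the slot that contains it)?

3

590: h=12 -> slot 12
733: h=2 -> slot 2
172: h=2, probe 2,3 -> slot 3
403: h=12, probe 12,13 -> slot 13
433: h=8 -> slot 8
665: h=2, probe 2,3,4 -> slot 4
697: h=0 -> slot 0
Table: [697, ., 733, 172, 665, ., ., ., 433, ., ., ., 590, 403, ., ., .]
Lookup 665: h=2, probe 2,3,4 → found at 4.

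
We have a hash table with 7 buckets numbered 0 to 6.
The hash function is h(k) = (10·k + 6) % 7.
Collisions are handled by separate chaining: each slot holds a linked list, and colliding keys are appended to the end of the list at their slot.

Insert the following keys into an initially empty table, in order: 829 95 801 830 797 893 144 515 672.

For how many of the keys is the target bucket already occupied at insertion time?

5

829 -> bucket 1
95 -> bucket 4
801 -> bucket 1 (collision)
830 -> bucket 4 (collision)
797 -> bucket 3
893 -> bucket 4 (collision)
144 -> bucket 4 (collision)
515 -> bucket 4 (collision)
672 -> bucket 6
Final buckets:
0: .
1: 829 -> 801
2: .
3: 797
4: 95 -> 830 -> 893 -> 144 -> 515
5: .
6: 672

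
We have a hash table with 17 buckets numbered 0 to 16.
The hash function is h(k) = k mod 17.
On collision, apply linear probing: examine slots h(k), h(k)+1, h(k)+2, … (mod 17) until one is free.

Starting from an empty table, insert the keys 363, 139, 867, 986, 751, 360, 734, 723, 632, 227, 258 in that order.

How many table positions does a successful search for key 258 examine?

Insert 363: h=6, slot 6 empty => index 6.
Insert 139: h=3, slot 3 empty => index 3.
Insert 867: h=0, slot 0 empty => index 0.
Insert 986: h=0, slot 0 occupied => index 1.
Insert 751: h=3, slot 3 occupied => index 4.
Insert 360: h=3, slots 3,4 occupied => index 5.
Insert 734: h=3, slots 3,4,5,6 occupied => index 7.
Insert 723: h=9, slot 9 empty => index 9.
Insert 632: h=3, slots 3,4,5,6,7 occupied => index 8.
Insert 227: h=6, slots 6,7,8,9 occupied => index 10.
Insert 258: h=3, slots 3,4,5,6,7,8,9,10 occupied => index 11.
Table: [867, 986, _, 139, 751, 360, 363, 734, 632, 723, 227, 258, _, _, _, _, _]
Lookup 258: h=3, probe 3,4,5,6,7,8,9,10,11 → found at 11.

9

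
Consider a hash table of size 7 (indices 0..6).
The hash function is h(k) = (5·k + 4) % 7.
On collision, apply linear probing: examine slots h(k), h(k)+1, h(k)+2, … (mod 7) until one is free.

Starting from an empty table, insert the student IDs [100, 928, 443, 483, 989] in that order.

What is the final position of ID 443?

100 hashes to 0; slot 0 is free → place at 0.
928 hashes to 3; slot 3 is free → place at 3.
443 hashes to 0; 0 taken → place at 1.
483 hashes to 4; slot 4 is free → place at 4.
989 hashes to 0; 0,1 taken → place at 2.
Table: [100, 443, 989, 928, 483, -, -]

1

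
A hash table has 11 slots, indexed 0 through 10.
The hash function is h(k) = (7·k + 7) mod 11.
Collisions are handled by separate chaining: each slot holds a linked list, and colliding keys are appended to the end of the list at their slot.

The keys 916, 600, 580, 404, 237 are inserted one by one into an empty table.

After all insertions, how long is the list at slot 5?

2

Insert 916: h=6, bucket 6 empty -> new chain.
Insert 600: h=5, bucket 5 empty -> new chain.
Insert 580: h=8, bucket 8 empty -> new chain.
Insert 404: h=8, bucket 8 nonempty -> append to chain.
Insert 237: h=5, bucket 5 nonempty -> append to chain.
Final buckets:
0: —
1: —
2: —
3: —
4: —
5: 600 -> 237
6: 916
7: —
8: 580 -> 404
9: —
10: —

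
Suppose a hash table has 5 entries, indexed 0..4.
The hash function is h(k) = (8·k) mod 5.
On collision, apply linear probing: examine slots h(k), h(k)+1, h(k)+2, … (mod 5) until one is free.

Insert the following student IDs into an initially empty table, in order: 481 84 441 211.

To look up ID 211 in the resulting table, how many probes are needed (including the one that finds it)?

3

481: h=3 => slot 3
84: h=2 => slot 2
441: h=3, probe 3,4 => slot 4
211: h=3, probe 3,4,0 => slot 0
Table: [211, ∅, 84, 481, 441]
Lookup 211: h=3, probe 3,4,0 → found at 0.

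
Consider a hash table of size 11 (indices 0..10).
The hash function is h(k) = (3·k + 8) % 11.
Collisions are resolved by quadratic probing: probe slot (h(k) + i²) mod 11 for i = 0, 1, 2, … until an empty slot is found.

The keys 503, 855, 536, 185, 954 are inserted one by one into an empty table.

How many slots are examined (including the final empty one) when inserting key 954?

Insert 503: h=10, slot 10 empty => index 10.
Insert 855: h=10, slot 10 occupied => index 0.
Insert 536: h=10, slots 10,0 occupied => index 3.
Insert 185: h=2, slot 2 empty => index 2.
Insert 954: h=10, slots 10,0,3 occupied => index 8.
Table: [855, _, 185, 536, _, _, _, _, 954, _, 503]

4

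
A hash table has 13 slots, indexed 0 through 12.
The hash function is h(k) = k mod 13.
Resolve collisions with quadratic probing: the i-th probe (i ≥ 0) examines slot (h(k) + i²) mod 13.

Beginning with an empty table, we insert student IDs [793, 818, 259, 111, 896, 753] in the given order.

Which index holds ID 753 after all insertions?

793: h=0 → slot 0
818: h=12 → slot 12
259: h=12, probe 12,0,3 → slot 3
111: h=7 → slot 7
896: h=12, probe 12,0,3,8 → slot 8
753: h=12, probe 12,0,3,8,2 → slot 2
Table: [793, -, 753, 259, -, -, -, 111, 896, -, -, -, 818]

2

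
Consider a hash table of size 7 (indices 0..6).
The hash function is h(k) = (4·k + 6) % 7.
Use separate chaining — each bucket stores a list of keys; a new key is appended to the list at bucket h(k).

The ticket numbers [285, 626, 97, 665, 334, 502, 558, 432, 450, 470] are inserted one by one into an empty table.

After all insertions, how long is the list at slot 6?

Insert 285: h=5, bucket 5 empty → new chain.
Insert 626: h=4, bucket 4 empty → new chain.
Insert 97: h=2, bucket 2 empty → new chain.
Insert 665: h=6, bucket 6 empty → new chain.
Insert 334: h=5, bucket 5 nonempty → append to chain.
Insert 502: h=5, bucket 5 nonempty → append to chain.
Insert 558: h=5, bucket 5 nonempty → append to chain.
Insert 432: h=5, bucket 5 nonempty → append to chain.
Insert 450: h=0, bucket 0 empty → new chain.
Insert 470: h=3, bucket 3 empty → new chain.
Final buckets:
0: 450
1: _
2: 97
3: 470
4: 626
5: 285 -> 334 -> 502 -> 558 -> 432
6: 665

1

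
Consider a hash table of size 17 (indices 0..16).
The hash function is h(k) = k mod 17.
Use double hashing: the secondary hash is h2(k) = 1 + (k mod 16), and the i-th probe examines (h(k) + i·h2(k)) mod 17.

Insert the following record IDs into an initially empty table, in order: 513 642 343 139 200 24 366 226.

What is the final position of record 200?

Insert 513: h=3, slot 3 empty -> index 3.
Insert 642: h=13, slot 13 empty -> index 13.
Insert 343: h=3, h2=8, slot 3 occupied -> index 11.
Insert 139: h=3, h2=12, slot 3 occupied -> index 15.
Insert 200: h=13, h2=9, slot 13 occupied -> index 5.
Insert 24: h=7, slot 7 empty -> index 7.
Insert 366: h=9, slot 9 empty -> index 9.
Insert 226: h=5, h2=3, slot 5 occupied -> index 8.
Table: [-, -, -, 513, -, 200, -, 24, 226, 366, -, 343, -, 642, -, 139, -]

5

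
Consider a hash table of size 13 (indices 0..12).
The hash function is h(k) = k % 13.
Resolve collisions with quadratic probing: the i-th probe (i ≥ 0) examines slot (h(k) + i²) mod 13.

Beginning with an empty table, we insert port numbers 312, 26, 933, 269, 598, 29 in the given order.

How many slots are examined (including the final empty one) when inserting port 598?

3

312: h=0 → slot 0
26: h=0, probe 0,1 → slot 1
933: h=10 → slot 10
269: h=9 → slot 9
598: h=0, probe 0,1,4 → slot 4
29: h=3 → slot 3
Table: [312, 26, ., 29, 598, ., ., ., ., 269, 933, ., .]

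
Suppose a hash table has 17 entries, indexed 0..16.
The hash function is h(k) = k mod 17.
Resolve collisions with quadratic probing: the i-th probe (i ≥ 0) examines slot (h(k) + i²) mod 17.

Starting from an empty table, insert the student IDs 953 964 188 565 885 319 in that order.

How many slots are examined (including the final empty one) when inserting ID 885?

953: h=1 => slot 1
964: h=12 => slot 12
188: h=1, probe 1,2 => slot 2
565: h=4 => slot 4
885: h=1, probe 1,2,5 => slot 5
319: h=13 => slot 13
Table: [∅, 953, 188, ∅, 565, 885, ∅, ∅, ∅, ∅, ∅, ∅, 964, 319, ∅, ∅, ∅]

3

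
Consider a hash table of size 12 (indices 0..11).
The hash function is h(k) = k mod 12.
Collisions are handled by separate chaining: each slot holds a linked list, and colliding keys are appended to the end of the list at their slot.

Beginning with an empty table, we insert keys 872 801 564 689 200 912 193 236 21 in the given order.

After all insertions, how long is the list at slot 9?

2

872 -> bucket 8
801 -> bucket 9
564 -> bucket 0
689 -> bucket 5
200 -> bucket 8 (collision)
912 -> bucket 0 (collision)
193 -> bucket 1
236 -> bucket 8 (collision)
21 -> bucket 9 (collision)
Final buckets:
0: 564 -> 912
1: 193
2: ∅
3: ∅
4: ∅
5: 689
6: ∅
7: ∅
8: 872 -> 200 -> 236
9: 801 -> 21
10: ∅
11: ∅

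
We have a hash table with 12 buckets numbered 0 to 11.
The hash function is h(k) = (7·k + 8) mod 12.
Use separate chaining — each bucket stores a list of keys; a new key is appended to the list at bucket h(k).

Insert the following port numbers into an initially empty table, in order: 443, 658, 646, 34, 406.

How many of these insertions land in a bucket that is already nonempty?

Insert 443: h=1, bucket 1 empty → new chain.
Insert 658: h=6, bucket 6 empty → new chain.
Insert 646: h=6, bucket 6 nonempty → append to chain.
Insert 34: h=6, bucket 6 nonempty → append to chain.
Insert 406: h=6, bucket 6 nonempty → append to chain.
Final buckets:
0: -
1: 443
2: -
3: -
4: -
5: -
6: 658 -> 646 -> 34 -> 406
7: -
8: -
9: -
10: -
11: -

3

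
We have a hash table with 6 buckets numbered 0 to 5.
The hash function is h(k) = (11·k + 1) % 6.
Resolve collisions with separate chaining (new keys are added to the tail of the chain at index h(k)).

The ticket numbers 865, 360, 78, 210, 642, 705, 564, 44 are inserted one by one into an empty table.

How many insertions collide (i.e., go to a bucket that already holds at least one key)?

4

Insert 865: h=0, bucket 0 empty -> new chain.
Insert 360: h=1, bucket 1 empty -> new chain.
Insert 78: h=1, bucket 1 nonempty -> append to chain.
Insert 210: h=1, bucket 1 nonempty -> append to chain.
Insert 642: h=1, bucket 1 nonempty -> append to chain.
Insert 705: h=4, bucket 4 empty -> new chain.
Insert 564: h=1, bucket 1 nonempty -> append to chain.
Insert 44: h=5, bucket 5 empty -> new chain.
Final buckets:
0: 865
1: 360 -> 78 -> 210 -> 642 -> 564
2: ∅
3: ∅
4: 705
5: 44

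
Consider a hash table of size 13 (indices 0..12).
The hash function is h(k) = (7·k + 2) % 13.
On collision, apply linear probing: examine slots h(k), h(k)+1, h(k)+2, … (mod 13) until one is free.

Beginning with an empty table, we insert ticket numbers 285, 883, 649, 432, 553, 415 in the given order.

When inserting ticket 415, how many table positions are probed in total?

6

285: h=8 -> slot 8
883: h=8, probe 8,9 -> slot 9
649: h=8, probe 8,9,10 -> slot 10
432: h=10, probe 10,11 -> slot 11
553: h=12 -> slot 12
415: h=8, probe 8,9,10,11,12,0 -> slot 0
Table: [415, ., ., ., ., ., ., ., 285, 883, 649, 432, 553]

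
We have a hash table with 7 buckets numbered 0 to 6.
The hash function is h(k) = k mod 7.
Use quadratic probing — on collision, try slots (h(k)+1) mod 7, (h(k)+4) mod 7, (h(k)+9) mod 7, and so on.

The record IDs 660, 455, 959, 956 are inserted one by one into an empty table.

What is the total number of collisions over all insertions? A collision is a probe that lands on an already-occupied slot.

660: h=2 => slot 2
455: h=0 => slot 0
959: h=0, probe 0,1 => slot 1
956: h=4 => slot 4
Table: [455, 959, 660, _, 956, _, _]

1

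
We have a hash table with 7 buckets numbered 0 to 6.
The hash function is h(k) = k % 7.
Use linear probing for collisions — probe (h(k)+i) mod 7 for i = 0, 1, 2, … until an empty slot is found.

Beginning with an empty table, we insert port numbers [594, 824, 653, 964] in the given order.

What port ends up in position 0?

964

Insert 594: h=6, slot 6 empty => index 6.
Insert 824: h=5, slot 5 empty => index 5.
Insert 653: h=2, slot 2 empty => index 2.
Insert 964: h=5, slots 5,6 occupied => index 0.
Table: [964, -, 653, -, -, 824, 594]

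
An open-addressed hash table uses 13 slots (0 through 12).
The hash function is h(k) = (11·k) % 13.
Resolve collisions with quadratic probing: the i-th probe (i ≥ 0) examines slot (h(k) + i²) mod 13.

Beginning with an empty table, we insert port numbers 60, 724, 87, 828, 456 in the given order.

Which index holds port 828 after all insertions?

60: h=10 -> slot 10
724: h=8 -> slot 8
87: h=8, probe 8,9 -> slot 9
828: h=8, probe 8,9,12 -> slot 12
456: h=11 -> slot 11
Table: [∅, ∅, ∅, ∅, ∅, ∅, ∅, ∅, 724, 87, 60, 456, 828]

12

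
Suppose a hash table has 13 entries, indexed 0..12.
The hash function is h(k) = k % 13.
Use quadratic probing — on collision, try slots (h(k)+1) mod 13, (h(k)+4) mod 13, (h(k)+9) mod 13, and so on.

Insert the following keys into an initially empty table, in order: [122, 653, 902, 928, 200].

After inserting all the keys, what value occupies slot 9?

928

122: h=5 -> slot 5
653: h=3 -> slot 3
902: h=5, probe 5,6 -> slot 6
928: h=5, probe 5,6,9 -> slot 9
200: h=5, probe 5,6,9,1 -> slot 1
Table: [_, 200, _, 653, _, 122, 902, _, _, 928, _, _, _]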